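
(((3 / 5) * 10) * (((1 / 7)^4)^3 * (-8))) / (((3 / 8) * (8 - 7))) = -128 / 13841287201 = -0.00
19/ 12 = 1.58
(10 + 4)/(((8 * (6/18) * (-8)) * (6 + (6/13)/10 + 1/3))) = -4095/39808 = -0.10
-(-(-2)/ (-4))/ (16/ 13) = 13/ 32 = 0.41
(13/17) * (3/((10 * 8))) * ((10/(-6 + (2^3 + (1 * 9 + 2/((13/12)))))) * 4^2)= 1014/2839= 0.36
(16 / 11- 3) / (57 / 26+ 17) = -442 / 5489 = -0.08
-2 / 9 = -0.22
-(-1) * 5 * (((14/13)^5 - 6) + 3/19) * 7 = -1084820345/7054567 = -153.78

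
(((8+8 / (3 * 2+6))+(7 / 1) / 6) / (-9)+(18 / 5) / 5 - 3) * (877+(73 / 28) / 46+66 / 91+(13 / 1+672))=-13237706357 / 2511600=-5270.63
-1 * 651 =-651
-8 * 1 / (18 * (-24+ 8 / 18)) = 1 / 53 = 0.02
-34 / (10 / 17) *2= -578 / 5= -115.60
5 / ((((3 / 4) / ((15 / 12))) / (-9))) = -75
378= 378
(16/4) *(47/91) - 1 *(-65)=67.07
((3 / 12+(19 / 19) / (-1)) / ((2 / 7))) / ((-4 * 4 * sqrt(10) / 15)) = 0.78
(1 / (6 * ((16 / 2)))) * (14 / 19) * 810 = 945 / 76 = 12.43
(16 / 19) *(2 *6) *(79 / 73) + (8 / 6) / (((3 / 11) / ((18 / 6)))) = 106532 / 4161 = 25.60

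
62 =62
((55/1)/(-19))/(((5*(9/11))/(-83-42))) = 15125/171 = 88.45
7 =7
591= 591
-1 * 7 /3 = -7 /3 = -2.33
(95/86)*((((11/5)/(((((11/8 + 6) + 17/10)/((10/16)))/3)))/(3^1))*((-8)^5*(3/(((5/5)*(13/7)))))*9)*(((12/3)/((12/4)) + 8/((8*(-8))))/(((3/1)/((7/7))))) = -32115.53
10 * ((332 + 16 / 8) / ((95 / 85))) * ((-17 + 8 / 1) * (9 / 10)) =-459918 / 19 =-24206.21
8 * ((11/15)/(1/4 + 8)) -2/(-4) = 109/90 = 1.21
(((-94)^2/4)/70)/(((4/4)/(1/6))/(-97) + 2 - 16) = -2.24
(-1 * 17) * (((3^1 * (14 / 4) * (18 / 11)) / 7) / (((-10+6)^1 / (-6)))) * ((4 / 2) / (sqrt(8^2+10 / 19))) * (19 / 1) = -26163 * sqrt(23294) / 13486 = -296.09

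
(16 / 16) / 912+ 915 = 834481 / 912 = 915.00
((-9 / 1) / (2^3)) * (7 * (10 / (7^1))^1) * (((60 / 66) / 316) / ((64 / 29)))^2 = -946125 / 49490231296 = -0.00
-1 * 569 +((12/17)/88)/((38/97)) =-8086337/14212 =-568.98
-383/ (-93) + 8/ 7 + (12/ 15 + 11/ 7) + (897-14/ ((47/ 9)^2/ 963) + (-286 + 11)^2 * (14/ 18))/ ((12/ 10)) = 3194175837539/ 64712655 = 49359.37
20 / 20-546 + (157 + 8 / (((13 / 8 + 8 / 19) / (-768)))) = -3390.86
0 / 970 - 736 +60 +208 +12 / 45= -7016 / 15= -467.73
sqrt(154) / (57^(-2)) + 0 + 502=502 + 3249* sqrt(154)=40821.03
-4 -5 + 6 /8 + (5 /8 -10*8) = -701 /8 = -87.62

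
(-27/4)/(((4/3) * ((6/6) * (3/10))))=-135/8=-16.88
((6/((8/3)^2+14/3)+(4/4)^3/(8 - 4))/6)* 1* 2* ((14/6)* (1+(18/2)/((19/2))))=41699/36252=1.15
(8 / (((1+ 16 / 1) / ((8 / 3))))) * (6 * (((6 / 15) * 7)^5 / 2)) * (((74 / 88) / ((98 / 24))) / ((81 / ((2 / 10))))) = 25991168 / 78890625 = 0.33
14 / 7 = 2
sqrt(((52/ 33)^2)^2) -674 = -731282/ 1089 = -671.52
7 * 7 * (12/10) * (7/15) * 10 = 1372/5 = 274.40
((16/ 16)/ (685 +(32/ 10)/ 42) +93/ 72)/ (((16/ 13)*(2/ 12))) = 29021759/ 4603712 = 6.30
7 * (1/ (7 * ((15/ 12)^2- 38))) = -0.03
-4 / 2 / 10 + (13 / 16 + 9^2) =6529 / 80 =81.61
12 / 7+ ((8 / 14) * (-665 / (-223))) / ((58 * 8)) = 311081 / 181076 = 1.72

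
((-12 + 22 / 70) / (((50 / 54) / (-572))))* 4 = 25266384 / 875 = 28875.87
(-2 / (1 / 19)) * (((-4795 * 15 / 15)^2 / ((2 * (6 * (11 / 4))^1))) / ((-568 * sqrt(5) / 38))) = 1660024205 * sqrt(5) / 4686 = 792131.23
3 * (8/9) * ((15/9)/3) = 40/27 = 1.48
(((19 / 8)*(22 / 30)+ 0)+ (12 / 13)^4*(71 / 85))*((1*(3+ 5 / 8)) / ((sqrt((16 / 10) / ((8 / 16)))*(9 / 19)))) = 75383068727*sqrt(5) / 16780158720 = 10.05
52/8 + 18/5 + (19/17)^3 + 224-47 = 9260813/49130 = 188.50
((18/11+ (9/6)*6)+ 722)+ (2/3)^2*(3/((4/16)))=24353/33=737.97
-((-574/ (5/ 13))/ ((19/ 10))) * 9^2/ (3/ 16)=6447168/ 19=339324.63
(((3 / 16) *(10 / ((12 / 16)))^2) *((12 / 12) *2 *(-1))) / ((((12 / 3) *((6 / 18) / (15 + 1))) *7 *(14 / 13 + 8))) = -5200 / 413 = -12.59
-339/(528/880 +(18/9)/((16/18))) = -2260/19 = -118.95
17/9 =1.89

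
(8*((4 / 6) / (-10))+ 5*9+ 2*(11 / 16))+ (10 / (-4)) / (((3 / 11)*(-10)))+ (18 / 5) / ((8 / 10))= 6151 / 120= 51.26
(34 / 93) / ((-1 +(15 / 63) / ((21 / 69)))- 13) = -1666 / 60233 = -0.03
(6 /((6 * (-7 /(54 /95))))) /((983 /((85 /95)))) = -918 /12420205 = -0.00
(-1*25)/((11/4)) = -100/11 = -9.09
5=5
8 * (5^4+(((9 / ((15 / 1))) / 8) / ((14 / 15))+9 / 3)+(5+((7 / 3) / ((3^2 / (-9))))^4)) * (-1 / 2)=-6012217 / 2268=-2650.89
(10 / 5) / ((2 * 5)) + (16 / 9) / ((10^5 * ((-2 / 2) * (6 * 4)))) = 269999 / 1350000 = 0.20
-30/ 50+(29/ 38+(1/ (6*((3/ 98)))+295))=514039/ 1710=300.61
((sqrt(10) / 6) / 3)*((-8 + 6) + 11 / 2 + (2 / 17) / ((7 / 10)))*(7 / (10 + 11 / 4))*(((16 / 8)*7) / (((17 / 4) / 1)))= 5432*sqrt(10) / 14739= 1.17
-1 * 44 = -44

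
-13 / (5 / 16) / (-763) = 208 / 3815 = 0.05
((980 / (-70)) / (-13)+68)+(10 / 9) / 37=299164 / 4329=69.11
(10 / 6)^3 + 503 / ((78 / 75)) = 342775 / 702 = 488.28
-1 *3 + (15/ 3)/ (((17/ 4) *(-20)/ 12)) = -63/ 17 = -3.71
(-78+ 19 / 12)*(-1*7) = 6419 / 12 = 534.92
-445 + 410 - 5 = -40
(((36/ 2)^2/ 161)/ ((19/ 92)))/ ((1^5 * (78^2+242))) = 648/ 420679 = 0.00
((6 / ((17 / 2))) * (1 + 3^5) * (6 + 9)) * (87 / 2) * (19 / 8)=4537485 / 17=266910.88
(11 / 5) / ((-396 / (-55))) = 11 / 36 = 0.31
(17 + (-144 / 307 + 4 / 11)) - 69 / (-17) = 1202914 / 57409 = 20.95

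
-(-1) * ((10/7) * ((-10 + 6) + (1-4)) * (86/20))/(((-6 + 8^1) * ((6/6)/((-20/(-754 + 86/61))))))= -13115/22954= -0.57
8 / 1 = 8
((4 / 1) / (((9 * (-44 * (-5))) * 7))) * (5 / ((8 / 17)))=17 / 5544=0.00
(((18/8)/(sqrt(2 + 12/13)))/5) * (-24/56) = -27 * sqrt(494)/5320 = -0.11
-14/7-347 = -349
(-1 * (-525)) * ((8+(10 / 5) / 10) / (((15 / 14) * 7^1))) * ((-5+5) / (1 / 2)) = 0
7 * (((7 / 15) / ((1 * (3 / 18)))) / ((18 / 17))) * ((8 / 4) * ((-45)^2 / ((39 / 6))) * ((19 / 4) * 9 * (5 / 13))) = 32049675 / 169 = 189643.05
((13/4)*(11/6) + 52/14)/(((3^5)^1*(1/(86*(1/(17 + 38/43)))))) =3004625/15696828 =0.19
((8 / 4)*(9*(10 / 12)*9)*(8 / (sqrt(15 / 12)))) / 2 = 216*sqrt(5) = 482.99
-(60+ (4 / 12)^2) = -541 / 9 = -60.11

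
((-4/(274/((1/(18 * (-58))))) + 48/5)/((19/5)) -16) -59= -98474773/1358766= -72.47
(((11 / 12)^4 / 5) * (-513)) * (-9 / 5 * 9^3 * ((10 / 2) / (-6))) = -202792491 / 2560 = -79215.82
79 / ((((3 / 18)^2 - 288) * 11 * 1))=-2844 / 114037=-0.02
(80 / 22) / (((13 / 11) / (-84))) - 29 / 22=-74297 / 286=-259.78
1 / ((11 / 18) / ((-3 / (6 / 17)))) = -153 / 11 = -13.91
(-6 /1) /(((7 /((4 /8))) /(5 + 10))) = -45 /7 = -6.43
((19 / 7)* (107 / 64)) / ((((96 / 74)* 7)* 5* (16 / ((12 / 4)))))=75221 / 4014080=0.02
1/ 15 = 0.07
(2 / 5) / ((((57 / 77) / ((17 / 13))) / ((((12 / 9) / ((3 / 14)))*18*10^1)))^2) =859756226560 / 549081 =1565809.46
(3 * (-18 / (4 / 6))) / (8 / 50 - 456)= 2025 / 11396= 0.18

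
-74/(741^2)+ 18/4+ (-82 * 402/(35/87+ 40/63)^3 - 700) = -225958261375164251669/7472984036514750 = -30236.68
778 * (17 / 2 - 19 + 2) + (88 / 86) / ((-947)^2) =-255015710387 / 38562787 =-6613.00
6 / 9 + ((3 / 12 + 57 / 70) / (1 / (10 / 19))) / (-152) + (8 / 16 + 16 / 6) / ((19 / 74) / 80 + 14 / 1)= 8940384563 / 10055317104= 0.89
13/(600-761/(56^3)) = 2283008/105368839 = 0.02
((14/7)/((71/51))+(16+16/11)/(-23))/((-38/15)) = -91305/341297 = -0.27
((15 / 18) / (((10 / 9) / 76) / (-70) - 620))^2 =15920100 / 8812354410721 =0.00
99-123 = -24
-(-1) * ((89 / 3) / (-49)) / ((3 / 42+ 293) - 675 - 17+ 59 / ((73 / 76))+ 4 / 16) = 25988 / 14476287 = 0.00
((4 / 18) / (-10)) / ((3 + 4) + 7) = -1 / 630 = -0.00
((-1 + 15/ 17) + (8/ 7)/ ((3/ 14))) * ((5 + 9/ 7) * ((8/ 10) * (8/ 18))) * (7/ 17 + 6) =2915968/ 39015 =74.74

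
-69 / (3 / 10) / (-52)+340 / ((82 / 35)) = 159415 / 1066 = 149.55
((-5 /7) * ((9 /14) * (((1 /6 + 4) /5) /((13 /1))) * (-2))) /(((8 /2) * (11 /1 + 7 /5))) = 375 /315952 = 0.00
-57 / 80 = -0.71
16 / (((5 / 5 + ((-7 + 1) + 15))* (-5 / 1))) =-8 / 25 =-0.32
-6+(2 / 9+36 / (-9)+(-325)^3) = -308953213 / 9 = -34328134.78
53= 53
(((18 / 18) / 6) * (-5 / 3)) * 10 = -25 / 9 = -2.78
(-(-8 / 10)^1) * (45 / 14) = 18 / 7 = 2.57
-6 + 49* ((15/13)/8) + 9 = 1047/104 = 10.07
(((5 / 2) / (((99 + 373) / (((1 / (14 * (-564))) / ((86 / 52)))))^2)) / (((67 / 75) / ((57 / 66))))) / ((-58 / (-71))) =28497625 / 365939604573966753792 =0.00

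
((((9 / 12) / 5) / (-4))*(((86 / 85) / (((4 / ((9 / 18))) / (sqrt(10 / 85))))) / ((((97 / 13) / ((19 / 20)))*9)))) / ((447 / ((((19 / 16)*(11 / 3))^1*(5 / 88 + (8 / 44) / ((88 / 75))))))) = -8273759*sqrt(34) / 1016253930700800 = -0.00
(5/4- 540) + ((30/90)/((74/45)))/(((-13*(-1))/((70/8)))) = -2072585/3848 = -538.61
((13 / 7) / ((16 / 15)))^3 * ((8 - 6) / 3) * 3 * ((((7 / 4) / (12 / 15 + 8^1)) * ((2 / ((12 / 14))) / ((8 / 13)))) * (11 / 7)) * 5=803278125 / 12845056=62.54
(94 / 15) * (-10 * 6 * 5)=-1880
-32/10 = -16/5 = -3.20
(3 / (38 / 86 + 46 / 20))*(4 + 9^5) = 25392790 / 393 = 64612.70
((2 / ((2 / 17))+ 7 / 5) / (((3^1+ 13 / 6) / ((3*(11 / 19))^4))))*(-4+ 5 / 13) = -117.17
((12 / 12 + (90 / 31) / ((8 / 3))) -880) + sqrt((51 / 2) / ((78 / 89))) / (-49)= -108861 / 124 -sqrt(19669) / 1274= -878.02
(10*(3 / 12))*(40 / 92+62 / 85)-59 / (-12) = 36725 / 4692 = 7.83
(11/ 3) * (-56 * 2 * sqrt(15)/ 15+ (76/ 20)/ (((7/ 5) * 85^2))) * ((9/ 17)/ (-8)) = -627/ 6878200+ 154 * sqrt(15)/ 85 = 7.02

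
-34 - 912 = -946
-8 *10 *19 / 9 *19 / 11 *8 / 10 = -23104 / 99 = -233.37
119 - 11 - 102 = 6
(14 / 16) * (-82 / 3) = -287 / 12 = -23.92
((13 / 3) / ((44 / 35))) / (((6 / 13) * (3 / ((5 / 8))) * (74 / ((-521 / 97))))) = -15408575 / 136439424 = -0.11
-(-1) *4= 4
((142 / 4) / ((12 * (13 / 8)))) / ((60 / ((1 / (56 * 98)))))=71 / 12841920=0.00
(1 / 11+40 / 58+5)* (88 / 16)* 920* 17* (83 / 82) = 598433320 / 1189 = 503308.09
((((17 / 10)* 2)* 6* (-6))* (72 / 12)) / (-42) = 612 / 35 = 17.49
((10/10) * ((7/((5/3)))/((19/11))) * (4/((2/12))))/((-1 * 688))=-693/8170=-0.08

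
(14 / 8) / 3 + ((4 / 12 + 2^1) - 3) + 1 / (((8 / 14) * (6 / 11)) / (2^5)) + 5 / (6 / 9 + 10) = 9893 / 96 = 103.05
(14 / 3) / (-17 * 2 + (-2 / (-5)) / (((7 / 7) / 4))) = -35 / 243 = -0.14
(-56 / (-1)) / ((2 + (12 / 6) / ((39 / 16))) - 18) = -273 / 74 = -3.69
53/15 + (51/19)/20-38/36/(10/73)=-4.04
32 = 32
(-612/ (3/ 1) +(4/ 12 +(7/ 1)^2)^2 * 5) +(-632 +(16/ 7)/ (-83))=11332.86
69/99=0.70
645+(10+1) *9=744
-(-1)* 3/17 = 3/17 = 0.18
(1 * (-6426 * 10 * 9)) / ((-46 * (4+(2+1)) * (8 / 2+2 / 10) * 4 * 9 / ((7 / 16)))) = 3825 / 736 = 5.20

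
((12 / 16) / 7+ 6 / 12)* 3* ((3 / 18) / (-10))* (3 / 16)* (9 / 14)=-459 / 125440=-0.00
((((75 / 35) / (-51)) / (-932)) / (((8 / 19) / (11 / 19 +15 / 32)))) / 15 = 91 / 12168192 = 0.00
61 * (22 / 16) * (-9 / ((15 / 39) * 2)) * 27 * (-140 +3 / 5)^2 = -1029763993401 / 2000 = -514881996.70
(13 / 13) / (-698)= -1 / 698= -0.00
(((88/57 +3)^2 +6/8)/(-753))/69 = -278071/675233172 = -0.00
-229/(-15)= 229/15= 15.27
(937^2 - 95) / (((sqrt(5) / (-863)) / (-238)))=180310052356 * sqrt(5) / 5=80637106818.91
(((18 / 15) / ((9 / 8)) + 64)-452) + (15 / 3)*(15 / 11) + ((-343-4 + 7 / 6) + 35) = -228013 / 330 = -690.95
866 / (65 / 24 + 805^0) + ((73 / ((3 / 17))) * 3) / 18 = 484561 / 1602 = 302.47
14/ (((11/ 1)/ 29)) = 36.91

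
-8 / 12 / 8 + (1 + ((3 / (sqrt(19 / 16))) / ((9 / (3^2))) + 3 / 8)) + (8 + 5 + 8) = 12 * sqrt(19) / 19 + 535 / 24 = 25.04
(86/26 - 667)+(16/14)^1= -60292/91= -662.55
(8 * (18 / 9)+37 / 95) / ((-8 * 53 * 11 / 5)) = -1557 / 88616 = -0.02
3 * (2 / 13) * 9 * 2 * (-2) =-216 / 13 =-16.62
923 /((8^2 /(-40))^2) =360.55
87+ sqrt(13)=90.61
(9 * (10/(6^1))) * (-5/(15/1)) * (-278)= 1390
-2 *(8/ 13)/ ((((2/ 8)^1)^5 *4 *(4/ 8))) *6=-49152/ 13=-3780.92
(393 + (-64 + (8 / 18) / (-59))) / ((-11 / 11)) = -174695 / 531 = -328.99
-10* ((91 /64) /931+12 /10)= -51137 /4256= -12.02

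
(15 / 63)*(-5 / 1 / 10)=-5 / 42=-0.12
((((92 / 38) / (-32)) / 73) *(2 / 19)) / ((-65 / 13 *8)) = 23 / 8432960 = 0.00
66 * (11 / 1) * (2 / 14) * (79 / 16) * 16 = 57354 / 7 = 8193.43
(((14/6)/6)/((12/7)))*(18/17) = 49/204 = 0.24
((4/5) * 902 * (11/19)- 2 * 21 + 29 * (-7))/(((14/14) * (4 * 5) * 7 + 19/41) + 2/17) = 11439861/9308575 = 1.23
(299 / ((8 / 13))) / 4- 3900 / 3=-37713 / 32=-1178.53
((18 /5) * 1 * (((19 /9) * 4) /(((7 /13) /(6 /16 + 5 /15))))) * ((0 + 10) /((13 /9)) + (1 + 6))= 58463 /105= 556.79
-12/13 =-0.92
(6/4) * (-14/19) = -21/19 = -1.11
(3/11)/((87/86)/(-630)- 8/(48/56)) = -54180/1854479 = -0.03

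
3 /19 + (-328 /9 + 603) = 96908 /171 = 566.71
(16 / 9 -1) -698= -697.22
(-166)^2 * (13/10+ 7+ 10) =2521374/5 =504274.80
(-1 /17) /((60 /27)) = -9 /340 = -0.03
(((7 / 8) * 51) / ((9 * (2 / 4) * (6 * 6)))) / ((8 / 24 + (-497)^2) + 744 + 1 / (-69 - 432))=0.00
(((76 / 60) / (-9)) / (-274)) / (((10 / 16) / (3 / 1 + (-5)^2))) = 2128 / 92475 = 0.02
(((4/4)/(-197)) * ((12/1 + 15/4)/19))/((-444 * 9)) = 7/6647568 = 0.00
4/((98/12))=24/49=0.49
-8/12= -0.67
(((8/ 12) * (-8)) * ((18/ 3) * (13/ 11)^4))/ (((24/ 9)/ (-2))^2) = -514098/ 14641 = -35.11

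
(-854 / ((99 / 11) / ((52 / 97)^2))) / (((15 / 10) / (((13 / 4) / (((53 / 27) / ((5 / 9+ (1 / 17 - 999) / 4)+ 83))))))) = 381634314152 / 76297581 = 5001.92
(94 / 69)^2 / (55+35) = 4418 / 214245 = 0.02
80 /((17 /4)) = 320 /17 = 18.82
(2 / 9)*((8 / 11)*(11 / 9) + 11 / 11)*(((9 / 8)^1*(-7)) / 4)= -119 / 144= -0.83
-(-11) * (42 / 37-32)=-12562 / 37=-339.51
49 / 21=7 / 3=2.33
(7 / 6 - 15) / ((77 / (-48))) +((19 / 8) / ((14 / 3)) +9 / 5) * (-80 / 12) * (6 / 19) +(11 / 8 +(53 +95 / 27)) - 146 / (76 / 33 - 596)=47906110181 / 773903592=61.90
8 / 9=0.89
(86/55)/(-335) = -86/18425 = -0.00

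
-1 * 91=-91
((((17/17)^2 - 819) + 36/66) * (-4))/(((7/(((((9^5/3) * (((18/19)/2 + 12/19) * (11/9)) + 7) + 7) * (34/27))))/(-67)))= -5916451924736/5643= -1048458607.96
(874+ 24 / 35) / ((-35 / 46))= -1408244 / 1225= -1149.59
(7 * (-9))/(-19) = 63/19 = 3.32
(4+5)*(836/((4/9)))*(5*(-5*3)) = -1269675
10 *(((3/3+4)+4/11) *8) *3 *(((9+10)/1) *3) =807120/11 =73374.55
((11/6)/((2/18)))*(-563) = -18579/2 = -9289.50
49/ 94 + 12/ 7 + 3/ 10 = 4171/ 1645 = 2.54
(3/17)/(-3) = -1/17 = -0.06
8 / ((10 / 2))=8 / 5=1.60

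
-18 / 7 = -2.57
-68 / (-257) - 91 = -90.74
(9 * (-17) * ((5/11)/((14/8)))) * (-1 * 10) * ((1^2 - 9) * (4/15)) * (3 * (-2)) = 391680/77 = 5086.75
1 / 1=1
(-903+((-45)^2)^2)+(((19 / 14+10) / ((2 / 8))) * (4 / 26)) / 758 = 141395312376 / 34489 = 4099722.01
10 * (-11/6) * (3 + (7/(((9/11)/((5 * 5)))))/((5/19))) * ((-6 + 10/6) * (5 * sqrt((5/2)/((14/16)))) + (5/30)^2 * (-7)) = 1413335/486 + 52495300 * sqrt(35)/567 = 550644.22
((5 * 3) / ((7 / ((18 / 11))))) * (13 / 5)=702 / 77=9.12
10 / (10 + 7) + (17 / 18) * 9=309 / 34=9.09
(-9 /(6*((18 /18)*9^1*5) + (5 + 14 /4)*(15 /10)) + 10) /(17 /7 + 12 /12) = 13153 /4524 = 2.91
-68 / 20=-17 / 5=-3.40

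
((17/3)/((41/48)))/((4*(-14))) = -34/287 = -0.12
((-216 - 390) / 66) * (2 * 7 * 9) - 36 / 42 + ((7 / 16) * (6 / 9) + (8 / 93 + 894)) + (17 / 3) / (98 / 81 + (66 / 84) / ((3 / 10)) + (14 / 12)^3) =-369279361961 / 1407623448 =-262.34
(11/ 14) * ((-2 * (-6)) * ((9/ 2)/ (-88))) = -27/ 56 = -0.48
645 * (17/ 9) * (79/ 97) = 288745/ 291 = 992.25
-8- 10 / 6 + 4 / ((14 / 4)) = -179 / 21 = -8.52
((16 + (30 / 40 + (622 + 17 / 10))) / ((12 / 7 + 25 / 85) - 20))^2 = 2323402081441 / 1833552400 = 1267.16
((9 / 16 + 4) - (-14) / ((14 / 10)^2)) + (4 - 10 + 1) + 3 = 1087 / 112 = 9.71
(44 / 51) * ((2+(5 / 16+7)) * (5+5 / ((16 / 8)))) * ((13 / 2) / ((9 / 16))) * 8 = 852280 / 153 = 5570.46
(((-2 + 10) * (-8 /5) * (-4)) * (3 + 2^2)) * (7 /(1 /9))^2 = 7112448 /5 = 1422489.60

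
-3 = -3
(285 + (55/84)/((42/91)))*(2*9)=144355/28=5155.54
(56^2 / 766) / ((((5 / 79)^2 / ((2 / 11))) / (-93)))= -1820175168 / 105325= -17281.51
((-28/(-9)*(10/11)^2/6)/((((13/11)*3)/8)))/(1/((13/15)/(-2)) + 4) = 5600/9801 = 0.57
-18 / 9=-2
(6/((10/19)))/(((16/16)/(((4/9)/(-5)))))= -76/75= -1.01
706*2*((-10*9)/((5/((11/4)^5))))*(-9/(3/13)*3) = 59864106159/128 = 467688329.37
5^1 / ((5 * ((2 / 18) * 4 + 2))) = 0.41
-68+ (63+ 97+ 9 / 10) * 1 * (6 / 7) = 69.91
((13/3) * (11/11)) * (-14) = -60.67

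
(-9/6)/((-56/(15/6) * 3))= 5/224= 0.02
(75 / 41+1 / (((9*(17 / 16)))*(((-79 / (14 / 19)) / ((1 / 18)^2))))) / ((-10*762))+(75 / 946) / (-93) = -93101975751427 / 85215540816372780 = -0.00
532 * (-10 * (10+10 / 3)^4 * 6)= -27238400000 / 27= -1008829629.63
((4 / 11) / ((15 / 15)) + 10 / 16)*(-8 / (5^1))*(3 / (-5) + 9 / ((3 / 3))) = -3654 / 275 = -13.29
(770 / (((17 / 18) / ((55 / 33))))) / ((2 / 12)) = 138600 / 17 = 8152.94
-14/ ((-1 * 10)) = 7/ 5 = 1.40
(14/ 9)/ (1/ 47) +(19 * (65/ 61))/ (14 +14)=1134979/ 15372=73.83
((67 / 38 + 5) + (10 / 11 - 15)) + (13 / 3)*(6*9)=94749 / 418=226.67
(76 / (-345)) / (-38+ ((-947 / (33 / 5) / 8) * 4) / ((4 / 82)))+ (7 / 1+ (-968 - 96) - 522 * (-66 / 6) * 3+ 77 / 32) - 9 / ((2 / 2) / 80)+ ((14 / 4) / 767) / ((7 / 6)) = 8685479495182151 / 562115646560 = 15451.41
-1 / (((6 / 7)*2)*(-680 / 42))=49 / 1360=0.04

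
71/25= 2.84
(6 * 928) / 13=5568 / 13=428.31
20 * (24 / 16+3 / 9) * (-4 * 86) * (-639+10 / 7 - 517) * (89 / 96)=94507765 / 7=13501109.29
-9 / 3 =-3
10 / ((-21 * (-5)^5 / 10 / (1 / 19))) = 0.00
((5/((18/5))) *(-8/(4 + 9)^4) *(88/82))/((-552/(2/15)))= 220/2181574863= 0.00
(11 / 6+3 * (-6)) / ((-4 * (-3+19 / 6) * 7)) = 3.46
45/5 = 9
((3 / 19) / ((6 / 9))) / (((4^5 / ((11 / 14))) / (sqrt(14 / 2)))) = 99 * sqrt(7) / 544768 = 0.00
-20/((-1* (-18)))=-10/9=-1.11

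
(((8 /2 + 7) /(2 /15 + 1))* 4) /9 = 220 /51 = 4.31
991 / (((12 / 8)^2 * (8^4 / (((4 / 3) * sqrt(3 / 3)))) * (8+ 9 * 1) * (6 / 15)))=4955 / 235008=0.02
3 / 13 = 0.23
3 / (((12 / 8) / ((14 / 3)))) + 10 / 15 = 10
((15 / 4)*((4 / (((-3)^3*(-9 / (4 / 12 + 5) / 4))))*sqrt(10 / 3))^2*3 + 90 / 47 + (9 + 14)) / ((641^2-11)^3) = 0.00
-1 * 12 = -12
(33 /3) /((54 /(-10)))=-55 /27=-2.04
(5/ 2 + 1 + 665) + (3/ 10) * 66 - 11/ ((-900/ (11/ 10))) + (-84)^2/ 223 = 1444949083/ 2007000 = 719.95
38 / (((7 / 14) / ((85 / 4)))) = 1615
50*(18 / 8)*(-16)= -1800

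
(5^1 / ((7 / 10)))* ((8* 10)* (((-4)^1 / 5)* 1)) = -3200 / 7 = -457.14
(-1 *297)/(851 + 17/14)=-0.35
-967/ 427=-2.26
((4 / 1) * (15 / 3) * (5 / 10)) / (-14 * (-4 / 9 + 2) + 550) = 45 / 2377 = 0.02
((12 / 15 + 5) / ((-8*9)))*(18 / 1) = -29 / 20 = -1.45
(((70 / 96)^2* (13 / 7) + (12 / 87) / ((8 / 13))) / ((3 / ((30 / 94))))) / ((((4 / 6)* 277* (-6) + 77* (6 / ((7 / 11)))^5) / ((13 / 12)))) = 12633617815 / 519024742838710272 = 0.00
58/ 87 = 2/ 3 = 0.67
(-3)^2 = 9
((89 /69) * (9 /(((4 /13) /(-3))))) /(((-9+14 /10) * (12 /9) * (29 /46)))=156195 /8816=17.72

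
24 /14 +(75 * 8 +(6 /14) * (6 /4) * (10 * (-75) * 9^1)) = -26163 /7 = -3737.57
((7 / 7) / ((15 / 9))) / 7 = 3 / 35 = 0.09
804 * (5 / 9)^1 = 1340 / 3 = 446.67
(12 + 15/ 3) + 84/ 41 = 781/ 41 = 19.05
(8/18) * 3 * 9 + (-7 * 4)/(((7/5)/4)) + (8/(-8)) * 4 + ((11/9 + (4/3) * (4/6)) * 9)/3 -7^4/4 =-7991/12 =-665.92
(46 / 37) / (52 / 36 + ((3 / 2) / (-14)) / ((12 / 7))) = 6624 / 7363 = 0.90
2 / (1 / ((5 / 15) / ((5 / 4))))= 8 / 15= 0.53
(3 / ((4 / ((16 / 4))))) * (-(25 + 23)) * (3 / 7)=-432 / 7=-61.71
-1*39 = -39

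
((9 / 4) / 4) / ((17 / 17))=9 / 16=0.56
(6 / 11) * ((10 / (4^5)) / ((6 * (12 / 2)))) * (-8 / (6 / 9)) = -5 / 2816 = -0.00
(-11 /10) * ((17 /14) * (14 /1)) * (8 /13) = -748 /65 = -11.51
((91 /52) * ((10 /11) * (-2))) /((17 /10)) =-350 /187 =-1.87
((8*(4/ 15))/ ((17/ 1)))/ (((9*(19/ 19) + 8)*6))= 16/ 13005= 0.00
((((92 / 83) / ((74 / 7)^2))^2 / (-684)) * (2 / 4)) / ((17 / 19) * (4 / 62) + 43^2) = -5624857 / 144631636966473480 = -0.00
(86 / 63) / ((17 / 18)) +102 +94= 23496 / 119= 197.45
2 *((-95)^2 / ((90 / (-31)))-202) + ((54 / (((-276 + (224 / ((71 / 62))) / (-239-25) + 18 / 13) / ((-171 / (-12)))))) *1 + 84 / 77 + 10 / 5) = -10994983904119 / 1660641444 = -6620.93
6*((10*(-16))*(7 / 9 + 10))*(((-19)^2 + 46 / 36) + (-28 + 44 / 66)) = -93570080 / 27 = -3465558.52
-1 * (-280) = 280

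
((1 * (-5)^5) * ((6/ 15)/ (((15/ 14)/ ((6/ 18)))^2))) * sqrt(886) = -3601.29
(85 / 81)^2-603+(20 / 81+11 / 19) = -74929151 / 124659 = -601.07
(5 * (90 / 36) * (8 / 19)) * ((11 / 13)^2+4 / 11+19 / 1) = 3732800 / 35321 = 105.68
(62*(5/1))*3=930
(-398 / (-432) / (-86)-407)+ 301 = -1969255 / 18576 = -106.01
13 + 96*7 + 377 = 1062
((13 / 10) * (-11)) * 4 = -286 / 5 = -57.20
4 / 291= 0.01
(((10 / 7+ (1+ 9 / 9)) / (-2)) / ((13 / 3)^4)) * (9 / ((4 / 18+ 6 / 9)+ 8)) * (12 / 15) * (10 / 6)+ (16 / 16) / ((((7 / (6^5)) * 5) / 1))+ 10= 46416025 / 199927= 232.16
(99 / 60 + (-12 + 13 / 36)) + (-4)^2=6.01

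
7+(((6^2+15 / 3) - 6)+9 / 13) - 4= 503 / 13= 38.69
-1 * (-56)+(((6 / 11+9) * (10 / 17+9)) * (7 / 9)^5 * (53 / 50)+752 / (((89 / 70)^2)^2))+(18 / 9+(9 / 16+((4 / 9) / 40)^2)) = 34543408413892888589 / 92374673614304400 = 373.95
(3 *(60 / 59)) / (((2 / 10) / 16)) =14400 / 59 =244.07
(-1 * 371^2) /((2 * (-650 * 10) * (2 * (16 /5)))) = 137641 /83200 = 1.65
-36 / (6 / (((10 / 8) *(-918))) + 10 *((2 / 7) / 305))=-2939895 / 338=-8697.91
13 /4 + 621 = 2497 /4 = 624.25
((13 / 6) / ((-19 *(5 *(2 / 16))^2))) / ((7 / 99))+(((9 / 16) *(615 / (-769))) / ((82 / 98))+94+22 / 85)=62310094741 / 695483600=89.59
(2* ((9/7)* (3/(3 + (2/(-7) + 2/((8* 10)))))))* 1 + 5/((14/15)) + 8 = 173669/10738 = 16.17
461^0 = 1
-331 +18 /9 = -329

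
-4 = -4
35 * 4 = 140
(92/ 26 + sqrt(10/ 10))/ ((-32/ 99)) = -5841/ 416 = -14.04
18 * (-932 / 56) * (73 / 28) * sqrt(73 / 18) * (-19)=969513 * sqrt(146) / 392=29884.36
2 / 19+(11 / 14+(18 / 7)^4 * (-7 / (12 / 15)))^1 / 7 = -4966515 / 91238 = -54.43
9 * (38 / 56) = 171 / 28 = 6.11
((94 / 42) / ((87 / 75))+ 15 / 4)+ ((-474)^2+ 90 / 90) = 547327007 / 2436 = 224682.68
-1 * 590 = -590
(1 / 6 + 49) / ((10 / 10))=295 / 6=49.17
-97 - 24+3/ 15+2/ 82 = -24759/ 205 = -120.78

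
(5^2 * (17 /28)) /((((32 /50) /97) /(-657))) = -677120625 /448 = -1511429.97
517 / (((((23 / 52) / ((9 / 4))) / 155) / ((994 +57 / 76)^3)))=25680417761647935 / 64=401256527525748.98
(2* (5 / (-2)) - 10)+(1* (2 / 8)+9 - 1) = -27 / 4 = -6.75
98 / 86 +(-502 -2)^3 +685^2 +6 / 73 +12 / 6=-127554835.78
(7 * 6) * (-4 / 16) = -21 / 2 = -10.50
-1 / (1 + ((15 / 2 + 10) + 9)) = -2 / 55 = -0.04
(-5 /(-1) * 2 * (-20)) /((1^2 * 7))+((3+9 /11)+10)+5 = -751 /77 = -9.75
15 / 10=3 / 2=1.50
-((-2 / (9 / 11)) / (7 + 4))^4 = -16 / 6561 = -0.00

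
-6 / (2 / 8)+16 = -8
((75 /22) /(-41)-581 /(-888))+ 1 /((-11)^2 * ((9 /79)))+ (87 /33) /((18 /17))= 3.13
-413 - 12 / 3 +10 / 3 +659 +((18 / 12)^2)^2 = 12019 / 48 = 250.40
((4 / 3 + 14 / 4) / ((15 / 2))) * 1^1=29 / 45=0.64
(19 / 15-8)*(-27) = 909 / 5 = 181.80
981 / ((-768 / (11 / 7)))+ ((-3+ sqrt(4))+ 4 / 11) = -52111 / 19712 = -2.64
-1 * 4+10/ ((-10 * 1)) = -5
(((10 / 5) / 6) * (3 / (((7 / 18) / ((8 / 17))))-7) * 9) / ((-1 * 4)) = 1203 / 476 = 2.53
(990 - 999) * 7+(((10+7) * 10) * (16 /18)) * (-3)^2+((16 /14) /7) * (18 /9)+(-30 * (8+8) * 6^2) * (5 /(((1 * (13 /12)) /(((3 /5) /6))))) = -4253923 /637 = -6678.06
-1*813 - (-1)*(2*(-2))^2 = -797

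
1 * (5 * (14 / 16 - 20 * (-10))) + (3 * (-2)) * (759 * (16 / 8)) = -64829 / 8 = -8103.62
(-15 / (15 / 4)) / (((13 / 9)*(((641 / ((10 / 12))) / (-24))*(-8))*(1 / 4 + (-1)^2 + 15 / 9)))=-216 / 58331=-0.00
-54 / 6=-9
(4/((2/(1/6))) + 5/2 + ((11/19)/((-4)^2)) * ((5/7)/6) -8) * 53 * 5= -5822315/4256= -1368.03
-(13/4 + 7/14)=-15/4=-3.75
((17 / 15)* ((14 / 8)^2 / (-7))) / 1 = -119 / 240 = -0.50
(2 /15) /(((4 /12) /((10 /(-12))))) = -1 /3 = -0.33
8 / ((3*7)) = 8 / 21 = 0.38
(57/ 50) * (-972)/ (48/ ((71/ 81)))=-4047/ 200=-20.24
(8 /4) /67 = 2 /67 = 0.03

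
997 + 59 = 1056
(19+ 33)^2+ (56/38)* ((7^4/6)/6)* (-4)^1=395156/171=2310.85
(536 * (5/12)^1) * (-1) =-670/3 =-223.33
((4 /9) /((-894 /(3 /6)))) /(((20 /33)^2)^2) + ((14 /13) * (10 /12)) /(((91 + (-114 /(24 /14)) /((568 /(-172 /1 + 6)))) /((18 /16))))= 6757625987 /925731040000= 0.01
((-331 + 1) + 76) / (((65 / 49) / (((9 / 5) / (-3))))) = 37338 / 325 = 114.89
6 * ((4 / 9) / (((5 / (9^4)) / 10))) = 34992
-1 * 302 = -302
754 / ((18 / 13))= 4901 / 9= 544.56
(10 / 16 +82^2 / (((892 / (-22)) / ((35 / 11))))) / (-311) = 940245 / 554824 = 1.69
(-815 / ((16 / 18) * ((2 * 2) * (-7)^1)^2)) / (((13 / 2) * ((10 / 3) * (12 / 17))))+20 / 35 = 161429 / 326144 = 0.49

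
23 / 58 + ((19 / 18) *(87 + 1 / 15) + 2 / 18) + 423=515.41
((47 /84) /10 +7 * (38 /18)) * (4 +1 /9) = 60.98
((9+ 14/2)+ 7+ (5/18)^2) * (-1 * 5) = -37385/324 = -115.39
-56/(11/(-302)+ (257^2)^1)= -0.00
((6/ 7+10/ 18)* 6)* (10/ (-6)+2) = 178/ 63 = 2.83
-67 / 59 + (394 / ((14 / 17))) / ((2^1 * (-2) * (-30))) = 141311 / 49560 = 2.85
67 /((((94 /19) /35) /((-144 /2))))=-1603980 /47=-34127.23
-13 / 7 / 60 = -13 / 420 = -0.03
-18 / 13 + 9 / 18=-23 / 26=-0.88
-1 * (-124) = 124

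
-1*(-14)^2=-196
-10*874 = -8740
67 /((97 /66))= 4422 /97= 45.59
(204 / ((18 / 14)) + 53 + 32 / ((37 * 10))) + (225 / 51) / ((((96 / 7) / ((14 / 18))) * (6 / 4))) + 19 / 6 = 215.09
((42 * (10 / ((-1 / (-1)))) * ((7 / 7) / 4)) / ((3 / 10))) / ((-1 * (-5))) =70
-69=-69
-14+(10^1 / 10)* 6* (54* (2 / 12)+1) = 46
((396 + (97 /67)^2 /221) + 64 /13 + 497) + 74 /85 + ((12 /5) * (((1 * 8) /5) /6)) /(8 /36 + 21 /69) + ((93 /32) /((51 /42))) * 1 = 39033114313283 /43254208400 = 902.41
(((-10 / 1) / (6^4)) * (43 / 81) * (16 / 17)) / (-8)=215 / 446148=0.00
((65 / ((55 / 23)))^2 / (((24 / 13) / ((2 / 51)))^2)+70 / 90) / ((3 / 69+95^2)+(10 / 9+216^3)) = 1158222983 / 10513954874006496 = 0.00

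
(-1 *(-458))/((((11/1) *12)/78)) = 2977/11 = 270.64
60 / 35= 12 / 7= 1.71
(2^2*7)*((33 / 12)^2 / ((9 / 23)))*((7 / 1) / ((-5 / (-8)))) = 272734 / 45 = 6060.76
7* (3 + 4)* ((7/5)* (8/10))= 54.88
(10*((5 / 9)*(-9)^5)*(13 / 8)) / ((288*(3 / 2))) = -78975 / 64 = -1233.98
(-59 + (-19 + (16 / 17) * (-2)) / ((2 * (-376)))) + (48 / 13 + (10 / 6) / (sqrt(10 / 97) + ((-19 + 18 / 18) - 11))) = -2250425398261 / 40667348592 - 5 * sqrt(970) / 244701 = -55.34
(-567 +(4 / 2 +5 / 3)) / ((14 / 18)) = -5070 / 7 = -724.29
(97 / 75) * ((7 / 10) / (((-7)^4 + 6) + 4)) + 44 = 79563679 / 1808250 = 44.00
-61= -61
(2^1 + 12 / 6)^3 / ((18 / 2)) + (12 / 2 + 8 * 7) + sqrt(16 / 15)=4 * sqrt(15) / 15 + 622 / 9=70.14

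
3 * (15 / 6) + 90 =195 / 2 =97.50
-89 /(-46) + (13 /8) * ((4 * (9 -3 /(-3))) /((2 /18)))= 26999 /46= 586.93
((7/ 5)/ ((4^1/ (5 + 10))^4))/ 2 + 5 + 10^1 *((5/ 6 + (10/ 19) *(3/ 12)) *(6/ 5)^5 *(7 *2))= 583156157/ 1216000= 479.57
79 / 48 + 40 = 41.65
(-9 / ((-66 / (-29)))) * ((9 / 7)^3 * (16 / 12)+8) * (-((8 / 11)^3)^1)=82762752 / 5021863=16.48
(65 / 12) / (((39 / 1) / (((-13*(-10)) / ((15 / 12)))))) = 14.44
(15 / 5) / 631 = 3 / 631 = 0.00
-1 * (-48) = 48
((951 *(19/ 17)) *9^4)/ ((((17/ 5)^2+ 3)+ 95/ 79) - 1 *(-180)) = 1369226025/ 38437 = 35622.60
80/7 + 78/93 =2662/217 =12.27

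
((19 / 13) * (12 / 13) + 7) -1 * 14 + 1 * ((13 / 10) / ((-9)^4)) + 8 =26049367 / 11088090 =2.35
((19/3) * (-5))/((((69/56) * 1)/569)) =-3027080/207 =-14623.57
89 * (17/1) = 1513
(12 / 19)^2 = 144 / 361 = 0.40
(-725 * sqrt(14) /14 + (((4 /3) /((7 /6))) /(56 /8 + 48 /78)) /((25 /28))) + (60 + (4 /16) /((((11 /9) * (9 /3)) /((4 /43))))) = 6404063 /106425-725 * sqrt(14) /14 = -133.59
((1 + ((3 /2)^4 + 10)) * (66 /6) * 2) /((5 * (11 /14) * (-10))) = -9.00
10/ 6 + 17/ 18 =47/ 18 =2.61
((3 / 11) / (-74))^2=9 / 662596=0.00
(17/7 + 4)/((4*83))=45/2324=0.02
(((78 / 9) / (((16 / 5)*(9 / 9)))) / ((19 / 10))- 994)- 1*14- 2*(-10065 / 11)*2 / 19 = -185579 / 228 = -813.94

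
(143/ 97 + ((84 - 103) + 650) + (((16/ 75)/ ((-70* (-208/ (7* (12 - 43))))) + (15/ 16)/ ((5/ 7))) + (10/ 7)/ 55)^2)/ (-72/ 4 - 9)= -2219258143555257577/ 94472662284000000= -23.49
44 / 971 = 0.05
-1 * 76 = -76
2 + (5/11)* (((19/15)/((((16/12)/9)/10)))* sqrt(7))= 2 + 855* sqrt(7)/22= 104.82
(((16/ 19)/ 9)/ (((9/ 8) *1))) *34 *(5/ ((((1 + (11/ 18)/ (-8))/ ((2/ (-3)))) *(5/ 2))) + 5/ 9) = -4626176/ 1842183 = -2.51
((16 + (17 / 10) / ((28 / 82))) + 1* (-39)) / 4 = -2523 / 560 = -4.51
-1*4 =-4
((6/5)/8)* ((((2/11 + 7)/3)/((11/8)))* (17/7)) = 2686/4235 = 0.63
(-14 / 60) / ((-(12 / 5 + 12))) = 7 / 432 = 0.02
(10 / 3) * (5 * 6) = 100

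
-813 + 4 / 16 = -3251 / 4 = -812.75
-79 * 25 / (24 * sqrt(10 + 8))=-1975 * sqrt(2) / 144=-19.40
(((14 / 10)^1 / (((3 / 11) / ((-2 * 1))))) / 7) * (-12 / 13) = 88 / 65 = 1.35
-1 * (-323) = 323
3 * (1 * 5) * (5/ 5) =15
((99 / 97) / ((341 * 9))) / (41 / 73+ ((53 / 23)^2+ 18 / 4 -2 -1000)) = -77234 / 230298380961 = -0.00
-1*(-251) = 251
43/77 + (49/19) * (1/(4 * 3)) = 13577/17556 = 0.77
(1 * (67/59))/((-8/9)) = -603/472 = -1.28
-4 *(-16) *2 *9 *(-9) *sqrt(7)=-10368 *sqrt(7)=-27431.15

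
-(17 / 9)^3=-4913 / 729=-6.74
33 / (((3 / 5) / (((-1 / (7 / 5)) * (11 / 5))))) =-605 / 7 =-86.43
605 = 605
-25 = -25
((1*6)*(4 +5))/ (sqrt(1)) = 54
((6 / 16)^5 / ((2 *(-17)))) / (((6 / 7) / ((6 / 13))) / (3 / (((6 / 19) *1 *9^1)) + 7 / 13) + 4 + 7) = -634473 / 35387539456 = -0.00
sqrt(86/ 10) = sqrt(215)/ 5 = 2.93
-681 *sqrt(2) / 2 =-481.54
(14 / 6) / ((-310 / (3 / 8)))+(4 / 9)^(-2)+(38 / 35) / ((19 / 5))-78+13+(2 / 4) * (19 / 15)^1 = -59.02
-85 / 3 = -28.33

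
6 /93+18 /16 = 295 /248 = 1.19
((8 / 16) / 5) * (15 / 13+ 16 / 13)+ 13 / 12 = 1031 / 780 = 1.32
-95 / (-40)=19 / 8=2.38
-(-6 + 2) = 4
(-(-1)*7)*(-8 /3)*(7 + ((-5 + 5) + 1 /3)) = -1232 /9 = -136.89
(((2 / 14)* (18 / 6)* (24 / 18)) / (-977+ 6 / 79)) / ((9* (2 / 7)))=-158 / 694593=-0.00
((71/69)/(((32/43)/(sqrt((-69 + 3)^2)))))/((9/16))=33583/207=162.24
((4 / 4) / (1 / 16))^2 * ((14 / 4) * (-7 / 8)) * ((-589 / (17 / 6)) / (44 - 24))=8148.99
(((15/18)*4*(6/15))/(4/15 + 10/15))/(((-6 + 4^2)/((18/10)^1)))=9/35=0.26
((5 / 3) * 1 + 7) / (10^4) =13 / 15000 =0.00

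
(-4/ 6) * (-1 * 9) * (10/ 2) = 30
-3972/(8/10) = -4965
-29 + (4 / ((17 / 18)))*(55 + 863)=3859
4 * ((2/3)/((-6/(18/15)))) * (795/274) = -1.55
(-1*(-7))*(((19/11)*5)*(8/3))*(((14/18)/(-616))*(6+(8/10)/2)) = -4256/3267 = -1.30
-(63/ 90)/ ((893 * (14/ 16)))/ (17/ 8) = -0.00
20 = 20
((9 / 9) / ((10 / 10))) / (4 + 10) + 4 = 57 / 14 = 4.07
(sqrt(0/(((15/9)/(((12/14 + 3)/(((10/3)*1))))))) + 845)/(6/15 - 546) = -1.55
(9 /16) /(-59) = -9 /944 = -0.01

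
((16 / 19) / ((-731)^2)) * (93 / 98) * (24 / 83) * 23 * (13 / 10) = 2669472 / 206458387765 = 0.00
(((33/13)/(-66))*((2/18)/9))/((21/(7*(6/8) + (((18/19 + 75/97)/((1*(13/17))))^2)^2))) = -1938015722396256085/2775831554154379826664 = -0.00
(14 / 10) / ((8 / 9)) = 63 / 40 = 1.58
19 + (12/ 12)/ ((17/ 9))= 332/ 17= 19.53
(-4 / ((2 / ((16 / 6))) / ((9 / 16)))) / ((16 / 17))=-51 / 16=-3.19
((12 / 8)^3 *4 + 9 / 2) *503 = 9054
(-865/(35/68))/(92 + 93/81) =-317628/17605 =-18.04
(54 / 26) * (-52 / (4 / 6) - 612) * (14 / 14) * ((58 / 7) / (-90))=12006 / 91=131.93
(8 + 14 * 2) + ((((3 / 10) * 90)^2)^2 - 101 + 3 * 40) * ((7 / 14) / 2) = 132901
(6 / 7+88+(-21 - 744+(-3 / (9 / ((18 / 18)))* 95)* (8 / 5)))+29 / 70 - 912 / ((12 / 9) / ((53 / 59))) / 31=-286614067 / 384090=-746.22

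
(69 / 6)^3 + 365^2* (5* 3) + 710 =2000605.88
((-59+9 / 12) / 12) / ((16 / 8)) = -233 / 96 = -2.43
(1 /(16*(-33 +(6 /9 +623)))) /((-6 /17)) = -17 /56704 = -0.00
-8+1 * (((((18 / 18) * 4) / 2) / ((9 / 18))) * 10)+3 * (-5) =17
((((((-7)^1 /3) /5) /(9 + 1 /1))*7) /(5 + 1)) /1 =-49 /900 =-0.05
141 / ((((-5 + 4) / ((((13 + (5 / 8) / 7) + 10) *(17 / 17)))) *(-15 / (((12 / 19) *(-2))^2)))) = 346.30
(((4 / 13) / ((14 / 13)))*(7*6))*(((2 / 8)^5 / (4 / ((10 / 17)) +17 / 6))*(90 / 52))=0.00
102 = 102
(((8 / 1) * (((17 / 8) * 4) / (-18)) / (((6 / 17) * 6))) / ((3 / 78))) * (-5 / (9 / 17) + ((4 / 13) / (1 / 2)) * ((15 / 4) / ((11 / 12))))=2576435 / 8019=321.29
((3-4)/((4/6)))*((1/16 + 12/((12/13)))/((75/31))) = -6479/800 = -8.10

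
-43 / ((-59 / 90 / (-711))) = -2751570 / 59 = -46636.78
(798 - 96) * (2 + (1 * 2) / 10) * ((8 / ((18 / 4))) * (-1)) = -13728 / 5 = -2745.60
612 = 612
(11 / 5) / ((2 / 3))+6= 93 / 10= 9.30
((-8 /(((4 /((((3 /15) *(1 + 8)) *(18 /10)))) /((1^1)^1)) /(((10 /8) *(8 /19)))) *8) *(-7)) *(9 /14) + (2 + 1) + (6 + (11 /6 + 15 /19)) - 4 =74329 /570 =130.40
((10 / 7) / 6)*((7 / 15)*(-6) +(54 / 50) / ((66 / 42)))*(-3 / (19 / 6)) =0.48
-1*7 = -7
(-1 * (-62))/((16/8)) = 31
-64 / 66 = -32 / 33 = -0.97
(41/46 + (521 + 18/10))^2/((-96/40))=-14507961601/126960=-114271.91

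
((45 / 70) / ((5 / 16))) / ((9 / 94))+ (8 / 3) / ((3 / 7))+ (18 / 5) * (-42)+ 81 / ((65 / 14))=-434258 / 4095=-106.05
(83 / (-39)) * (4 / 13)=-0.65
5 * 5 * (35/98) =125/14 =8.93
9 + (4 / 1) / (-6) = 25 / 3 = 8.33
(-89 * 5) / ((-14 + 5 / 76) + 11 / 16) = 135280 / 4027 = 33.59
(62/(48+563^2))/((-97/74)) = -4588/30750649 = -0.00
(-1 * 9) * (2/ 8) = -9/ 4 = -2.25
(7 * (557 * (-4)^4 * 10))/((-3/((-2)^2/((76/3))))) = -9981440/19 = -525338.95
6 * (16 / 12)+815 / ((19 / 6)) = 5042 / 19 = 265.37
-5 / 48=-0.10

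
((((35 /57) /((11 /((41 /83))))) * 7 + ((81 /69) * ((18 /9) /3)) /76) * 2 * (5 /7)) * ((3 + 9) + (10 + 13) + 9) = 9734420 /761691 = 12.78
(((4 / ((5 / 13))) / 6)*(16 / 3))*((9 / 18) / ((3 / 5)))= 208 / 27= 7.70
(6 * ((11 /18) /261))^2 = 121 /613089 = 0.00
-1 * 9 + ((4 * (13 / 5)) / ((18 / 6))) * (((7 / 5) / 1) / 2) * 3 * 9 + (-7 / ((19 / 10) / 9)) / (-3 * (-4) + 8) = 52119 / 950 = 54.86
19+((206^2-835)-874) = 40746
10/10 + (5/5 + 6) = 8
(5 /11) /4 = 5 /44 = 0.11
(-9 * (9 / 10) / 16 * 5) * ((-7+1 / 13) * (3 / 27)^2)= 45 / 208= 0.22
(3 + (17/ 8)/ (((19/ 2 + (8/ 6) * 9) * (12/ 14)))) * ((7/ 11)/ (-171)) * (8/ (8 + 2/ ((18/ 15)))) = -22505/ 2345607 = -0.01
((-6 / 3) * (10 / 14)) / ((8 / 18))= -45 / 14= -3.21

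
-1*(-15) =15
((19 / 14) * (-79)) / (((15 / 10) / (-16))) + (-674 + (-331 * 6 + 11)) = -31613 / 21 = -1505.38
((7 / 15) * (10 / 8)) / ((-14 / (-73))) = 73 / 24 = 3.04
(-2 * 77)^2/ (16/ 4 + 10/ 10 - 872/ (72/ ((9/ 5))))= -4235/ 3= -1411.67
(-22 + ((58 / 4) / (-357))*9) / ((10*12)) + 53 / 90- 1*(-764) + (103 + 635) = 128725847 / 85680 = 1502.40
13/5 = 2.60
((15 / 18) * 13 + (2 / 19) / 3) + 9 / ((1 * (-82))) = 8381 / 779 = 10.76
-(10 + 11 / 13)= -141 / 13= -10.85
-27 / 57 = -9 / 19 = -0.47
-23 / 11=-2.09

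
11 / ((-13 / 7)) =-77 / 13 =-5.92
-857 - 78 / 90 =-12868 / 15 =-857.87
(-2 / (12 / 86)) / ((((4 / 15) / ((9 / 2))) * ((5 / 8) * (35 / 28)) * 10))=-774 / 25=-30.96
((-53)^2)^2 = 7890481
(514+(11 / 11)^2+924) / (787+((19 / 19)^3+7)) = 1439 / 795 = 1.81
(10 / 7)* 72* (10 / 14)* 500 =1800000 / 49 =36734.69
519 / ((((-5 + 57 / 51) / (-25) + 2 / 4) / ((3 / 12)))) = 220575 / 1114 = 198.00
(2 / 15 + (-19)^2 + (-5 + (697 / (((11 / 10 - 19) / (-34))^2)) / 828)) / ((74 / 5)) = 5955482509 / 245402019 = 24.27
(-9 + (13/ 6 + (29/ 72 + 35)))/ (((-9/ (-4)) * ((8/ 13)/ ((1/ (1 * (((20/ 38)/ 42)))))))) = 3556553/ 2160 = 1646.55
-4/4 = -1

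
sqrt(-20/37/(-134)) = sqrt(24790)/2479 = 0.06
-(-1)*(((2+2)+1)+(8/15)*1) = 83/15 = 5.53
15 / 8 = 1.88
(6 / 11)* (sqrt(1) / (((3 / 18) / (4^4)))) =837.82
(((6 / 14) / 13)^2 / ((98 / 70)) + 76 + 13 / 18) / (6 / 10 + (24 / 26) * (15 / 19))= 7605057515 / 131709942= 57.74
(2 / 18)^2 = 1 / 81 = 0.01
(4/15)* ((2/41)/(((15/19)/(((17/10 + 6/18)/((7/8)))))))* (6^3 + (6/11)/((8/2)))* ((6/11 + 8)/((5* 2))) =276287056/39067875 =7.07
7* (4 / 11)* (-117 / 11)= -3276 / 121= -27.07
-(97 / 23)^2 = -9409 / 529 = -17.79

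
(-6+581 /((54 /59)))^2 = 1152942025 /2916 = 395384.78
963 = 963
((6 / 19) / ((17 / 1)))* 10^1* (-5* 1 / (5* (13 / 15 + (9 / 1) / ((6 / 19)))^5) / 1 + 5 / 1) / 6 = 26536860560420050 / 171428120790093523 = 0.15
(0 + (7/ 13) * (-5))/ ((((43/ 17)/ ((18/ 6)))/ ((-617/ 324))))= 367115/ 60372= 6.08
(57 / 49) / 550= 57 / 26950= 0.00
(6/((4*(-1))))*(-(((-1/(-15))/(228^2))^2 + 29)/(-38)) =-17632744070401/15403316659200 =-1.14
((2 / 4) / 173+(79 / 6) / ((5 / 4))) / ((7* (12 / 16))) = 2.01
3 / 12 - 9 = -35 / 4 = -8.75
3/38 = 0.08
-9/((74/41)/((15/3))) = -1845/74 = -24.93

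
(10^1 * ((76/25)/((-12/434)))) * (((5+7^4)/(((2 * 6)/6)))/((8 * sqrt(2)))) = -1653323 * sqrt(2)/20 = -116907.59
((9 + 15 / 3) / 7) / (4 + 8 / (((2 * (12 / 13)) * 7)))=42 / 97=0.43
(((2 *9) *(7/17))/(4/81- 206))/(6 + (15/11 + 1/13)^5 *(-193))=0.00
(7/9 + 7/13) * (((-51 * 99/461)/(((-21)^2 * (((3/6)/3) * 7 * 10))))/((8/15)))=-6171/1174628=-0.01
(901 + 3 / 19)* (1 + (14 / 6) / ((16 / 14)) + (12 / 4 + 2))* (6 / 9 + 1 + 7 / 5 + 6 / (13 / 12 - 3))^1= -462.12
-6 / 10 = -3 / 5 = -0.60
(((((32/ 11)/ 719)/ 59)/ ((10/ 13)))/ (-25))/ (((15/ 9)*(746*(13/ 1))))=-24/ 108783351875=-0.00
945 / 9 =105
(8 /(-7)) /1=-8 /7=-1.14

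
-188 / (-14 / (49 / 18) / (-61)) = -20069 / 9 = -2229.89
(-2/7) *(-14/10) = 2/5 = 0.40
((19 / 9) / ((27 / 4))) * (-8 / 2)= -304 / 243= -1.25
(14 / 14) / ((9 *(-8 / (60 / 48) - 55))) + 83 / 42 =76373 / 38682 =1.97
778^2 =605284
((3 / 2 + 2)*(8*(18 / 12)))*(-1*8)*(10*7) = -23520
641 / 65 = 9.86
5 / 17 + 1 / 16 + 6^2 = 9889 / 272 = 36.36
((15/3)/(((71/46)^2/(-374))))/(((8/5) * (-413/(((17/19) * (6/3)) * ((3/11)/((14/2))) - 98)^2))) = 4614952644852800/405100441207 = 11392.12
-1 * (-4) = 4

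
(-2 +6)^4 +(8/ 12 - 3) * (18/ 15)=1266/ 5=253.20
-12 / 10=-6 / 5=-1.20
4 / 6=2 / 3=0.67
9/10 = 0.90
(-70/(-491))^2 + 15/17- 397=-1623356154/4098377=-396.10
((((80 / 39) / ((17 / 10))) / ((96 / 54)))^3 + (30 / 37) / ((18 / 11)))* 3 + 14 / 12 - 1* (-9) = 30171468407 / 2396237142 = 12.59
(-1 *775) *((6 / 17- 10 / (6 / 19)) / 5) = 247535 / 51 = 4853.63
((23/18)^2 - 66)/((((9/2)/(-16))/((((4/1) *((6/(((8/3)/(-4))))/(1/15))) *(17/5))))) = -420189.63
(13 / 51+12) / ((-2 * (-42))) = 625 / 4284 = 0.15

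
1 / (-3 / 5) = -5 / 3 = -1.67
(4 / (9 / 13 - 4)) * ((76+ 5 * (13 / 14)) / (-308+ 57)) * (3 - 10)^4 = 10068422 / 10793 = 932.87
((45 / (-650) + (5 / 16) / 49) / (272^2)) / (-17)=3203 / 64093818880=0.00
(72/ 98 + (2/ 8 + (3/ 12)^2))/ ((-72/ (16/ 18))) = -821/ 63504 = -0.01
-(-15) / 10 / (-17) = -3 / 34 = -0.09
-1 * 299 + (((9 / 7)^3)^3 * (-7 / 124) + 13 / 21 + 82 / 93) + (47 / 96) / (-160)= -298.04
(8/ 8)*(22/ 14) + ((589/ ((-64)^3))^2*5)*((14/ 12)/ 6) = 27212997783101/ 17317308137472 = 1.57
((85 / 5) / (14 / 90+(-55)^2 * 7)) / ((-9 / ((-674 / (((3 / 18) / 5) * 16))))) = 0.11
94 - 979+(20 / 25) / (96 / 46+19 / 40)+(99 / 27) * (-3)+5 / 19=-40099799 / 44783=-895.42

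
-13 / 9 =-1.44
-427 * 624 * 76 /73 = -20250048 /73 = -277397.92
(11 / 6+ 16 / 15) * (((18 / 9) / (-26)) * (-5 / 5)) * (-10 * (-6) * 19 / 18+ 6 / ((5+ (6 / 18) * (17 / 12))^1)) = 552131 / 38415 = 14.37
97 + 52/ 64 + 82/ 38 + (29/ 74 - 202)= -1143221/ 11248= -101.64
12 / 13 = 0.92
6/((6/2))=2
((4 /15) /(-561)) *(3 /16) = -0.00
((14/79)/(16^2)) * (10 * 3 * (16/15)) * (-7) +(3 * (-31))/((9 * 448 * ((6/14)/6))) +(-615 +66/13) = -60180661/98592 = -610.40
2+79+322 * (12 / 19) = 5403 / 19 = 284.37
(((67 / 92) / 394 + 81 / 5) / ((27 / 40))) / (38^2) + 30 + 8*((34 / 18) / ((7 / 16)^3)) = 12752841143561 / 60592537404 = 210.47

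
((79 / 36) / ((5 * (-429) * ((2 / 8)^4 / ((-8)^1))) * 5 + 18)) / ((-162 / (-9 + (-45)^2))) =-4530176 / 3854709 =-1.18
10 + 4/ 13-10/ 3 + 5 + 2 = 545/ 39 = 13.97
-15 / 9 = -1.67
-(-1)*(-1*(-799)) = 799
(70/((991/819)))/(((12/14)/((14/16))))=468195/7928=59.06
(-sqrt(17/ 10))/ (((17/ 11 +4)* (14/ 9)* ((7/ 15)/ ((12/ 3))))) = -297* sqrt(170)/ 2989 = -1.30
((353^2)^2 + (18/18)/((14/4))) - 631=108691815752/7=15527402250.29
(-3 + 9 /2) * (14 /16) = 1.31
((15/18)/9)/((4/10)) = 25/108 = 0.23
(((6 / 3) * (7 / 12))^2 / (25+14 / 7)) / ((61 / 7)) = 343 / 59292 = 0.01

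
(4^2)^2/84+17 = 421/21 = 20.05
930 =930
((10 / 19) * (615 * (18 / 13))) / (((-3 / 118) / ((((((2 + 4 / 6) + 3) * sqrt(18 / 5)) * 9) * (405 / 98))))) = -26980800300 * sqrt(10) / 12103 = -7049556.48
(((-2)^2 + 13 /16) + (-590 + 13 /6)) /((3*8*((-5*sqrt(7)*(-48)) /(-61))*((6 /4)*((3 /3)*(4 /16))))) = 6.22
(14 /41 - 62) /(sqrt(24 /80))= -2528*sqrt(30) /123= -112.57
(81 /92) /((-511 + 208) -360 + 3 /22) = -297 /223606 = -0.00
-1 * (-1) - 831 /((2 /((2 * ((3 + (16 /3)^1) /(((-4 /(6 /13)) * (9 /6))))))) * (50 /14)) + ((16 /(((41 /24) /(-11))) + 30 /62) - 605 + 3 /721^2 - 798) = -11641867216845 /8589332843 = -1355.39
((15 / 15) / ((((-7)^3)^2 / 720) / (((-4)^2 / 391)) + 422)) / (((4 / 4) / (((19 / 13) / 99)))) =24320 / 7273294457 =0.00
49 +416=465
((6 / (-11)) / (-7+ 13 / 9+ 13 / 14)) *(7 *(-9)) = -47628 / 6413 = -7.43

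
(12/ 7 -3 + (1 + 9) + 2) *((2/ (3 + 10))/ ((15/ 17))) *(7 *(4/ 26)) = 340/ 169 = 2.01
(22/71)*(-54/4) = -297/71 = -4.18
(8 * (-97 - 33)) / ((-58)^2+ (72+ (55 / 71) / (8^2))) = -4725760 / 15613239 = -0.30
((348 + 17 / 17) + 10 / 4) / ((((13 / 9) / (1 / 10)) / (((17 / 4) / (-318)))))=-35853 / 110240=-0.33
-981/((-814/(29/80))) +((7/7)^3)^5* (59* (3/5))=2333697/65120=35.84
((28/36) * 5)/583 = 35/5247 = 0.01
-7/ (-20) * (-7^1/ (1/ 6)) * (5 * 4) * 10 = -2940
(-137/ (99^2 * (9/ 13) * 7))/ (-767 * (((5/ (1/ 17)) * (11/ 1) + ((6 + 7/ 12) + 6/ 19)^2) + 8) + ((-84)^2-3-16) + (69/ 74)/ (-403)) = 153390292016/ 40031012415087763839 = 0.00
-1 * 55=-55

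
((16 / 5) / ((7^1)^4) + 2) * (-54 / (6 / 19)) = -4108446 / 12005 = -342.23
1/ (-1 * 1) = -1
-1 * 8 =-8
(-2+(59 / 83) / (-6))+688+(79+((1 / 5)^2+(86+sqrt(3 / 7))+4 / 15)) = sqrt(21) / 7+3532431 / 4150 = 851.84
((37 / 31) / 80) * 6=111 / 1240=0.09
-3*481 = -1443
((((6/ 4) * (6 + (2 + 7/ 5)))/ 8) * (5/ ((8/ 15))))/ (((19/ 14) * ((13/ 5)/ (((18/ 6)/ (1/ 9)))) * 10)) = 12.64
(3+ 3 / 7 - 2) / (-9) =-10 / 63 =-0.16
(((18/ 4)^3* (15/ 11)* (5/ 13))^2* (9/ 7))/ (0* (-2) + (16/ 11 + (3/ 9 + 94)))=80712601875/ 2632581952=30.66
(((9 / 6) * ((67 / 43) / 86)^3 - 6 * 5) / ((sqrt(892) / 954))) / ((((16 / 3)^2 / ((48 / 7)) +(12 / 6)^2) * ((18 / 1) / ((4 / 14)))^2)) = -0.03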